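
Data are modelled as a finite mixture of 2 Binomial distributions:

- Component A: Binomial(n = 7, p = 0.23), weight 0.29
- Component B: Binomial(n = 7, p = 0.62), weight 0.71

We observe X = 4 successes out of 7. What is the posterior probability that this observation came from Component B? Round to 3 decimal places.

0.940

P(component k | x) = w_k·f_k(x) / marginal(x), where marginal(x) = Σ_j w_j·f_j(x).
Evaluate each component's likelihood at the observed value:
  p_A = 0.0447148
  p_B = 0.283782
Unnormalised posteriors:
  w_A·p_A = 0.29 × 0.0447148 = 0.0129673
  w_B·p_B = 0.71 × 0.283782 = 0.201486
Sum: 0.0129673 + 0.201486 = 0.214453
P(Component B | the observation) = 0.201486 / 0.214453 ≈ 0.940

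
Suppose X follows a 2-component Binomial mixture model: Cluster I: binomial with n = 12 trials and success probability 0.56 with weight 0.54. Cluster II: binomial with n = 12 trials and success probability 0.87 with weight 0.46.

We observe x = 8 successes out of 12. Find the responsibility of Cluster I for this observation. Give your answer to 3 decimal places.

By Bayes' theorem, P(k | x) = P(Z=k) f_k(x) / Σ_j P(Z=j) f_j(x).
Evaluate each component's likelihood at the observed value:
  f_I = 0.17944
  f_II = 0.0464016
Weight by the priors:
  P(Z=I)·f_I = 0.54 × 0.17944 = 0.0968978
  P(Z=II)·f_II = 0.46 × 0.0464016 = 0.0213447
Sum: 0.0968978 + 0.0213447 = 0.118243
Responsibility of Cluster I: 0.0968978 / 0.118243 ≈ 0.819

0.819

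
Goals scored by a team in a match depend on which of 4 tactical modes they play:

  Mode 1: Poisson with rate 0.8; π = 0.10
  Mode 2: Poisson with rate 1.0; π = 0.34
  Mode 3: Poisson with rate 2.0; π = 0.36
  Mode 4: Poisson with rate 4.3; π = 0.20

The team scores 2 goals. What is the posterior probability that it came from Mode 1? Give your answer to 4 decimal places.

Apply Bayes' rule: the posterior for each component is proportional to its prior times its likelihood at x.
Poisson probabilities:
  L_1 = 0.143785
  L_2 = 0.18394
  L_3 = 0.270671
  L_4 = 0.125441
Weight by the priors:
  π_1·L_1 = 0.10 × 0.143785 = 0.0143785
  π_2·L_2 = 0.34 × 0.18394 = 0.0625395
  π_3·L_3 = 0.36 × 0.270671 = 0.0974414
  π_4·L_4 = 0.20 × 0.125441 = 0.0250883
Marginal: 0.0143785 + 0.0625395 + 0.0974414 + 0.0250883 = 0.199448
Responsibility of Mode 1: 0.0143785 / 0.199448 ≈ 0.0721

0.0721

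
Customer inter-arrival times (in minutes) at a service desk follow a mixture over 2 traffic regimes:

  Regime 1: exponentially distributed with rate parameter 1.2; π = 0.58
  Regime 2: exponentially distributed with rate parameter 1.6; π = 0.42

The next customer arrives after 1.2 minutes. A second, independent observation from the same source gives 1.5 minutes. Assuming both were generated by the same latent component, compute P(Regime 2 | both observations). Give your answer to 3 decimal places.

The responsibility of component k is P(Z=k) f_k(x) divided by Σ_j P(Z=j) f_j(x).
Since both observations come from the same component, the likelihood for component k is f_k(x₁)·f_k(x₂).
  p_1 = [1.2·e^(−1.2·1.2) = 1.2·e^(−1.4400) = 0.284313] × [0.198359] = 0.056396
  p_2 = [1.6·e^(−1.6·1.2) = 1.6·e^(−1.9200) = 0.234571] × [0.145149] = 0.0340477
Weight by the priors:
  P(Z=1)·p_1 = 0.58 × 0.056396 = 0.0327097
  P(Z=2)·p_2 = 0.42 × 0.0340477 = 0.0143
Evidence: 0.0327097 + 0.0143 = 0.0470097
So the posterior for Regime 2 is 0.0143 / 0.0470097 ≈ 0.304.

0.304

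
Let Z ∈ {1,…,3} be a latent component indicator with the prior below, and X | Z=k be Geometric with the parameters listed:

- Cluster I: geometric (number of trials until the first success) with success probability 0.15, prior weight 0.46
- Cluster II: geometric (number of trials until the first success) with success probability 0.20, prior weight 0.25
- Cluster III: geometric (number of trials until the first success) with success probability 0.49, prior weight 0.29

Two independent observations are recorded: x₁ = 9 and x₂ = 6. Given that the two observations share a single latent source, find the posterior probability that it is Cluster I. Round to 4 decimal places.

0.6906

Posterior ∝ prior × likelihood, so P(k | x) ∝ π_k f_k(x); normalise over all components.
Since both observations come from the same component, the likelihood for component k is f_k(x₁)·f_k(x₂).
  p_I = [0.15·(1−0.15)^8 = 0.15·0.272491 = 0.0408736] × [0.0665558] = 0.00272037
  p_II = [0.20·(1−0.20)^8 = 0.20·0.167772 = 0.0335544] × [0.065536] = 0.00219902
  p_III = [0.49·(1−0.49)^8 = 0.49·0.00457679 = 0.00224263] × [0.0169062] = 3.79144e-05
Weight by the priors:
  π_I·p_I = 0.46 × 0.00272037 = 0.00125137
  π_II·p_II = 0.25 × 0.00219902 = 0.000549756
  π_III·p_III = 0.29 × 3.79144e-05 = 1.09952e-05
Sum: 0.00125137 + 0.000549756 + 1.09952e-05 = 0.00181212
Responsibility of Cluster I: 0.00125137 / 0.00181212 ≈ 0.6906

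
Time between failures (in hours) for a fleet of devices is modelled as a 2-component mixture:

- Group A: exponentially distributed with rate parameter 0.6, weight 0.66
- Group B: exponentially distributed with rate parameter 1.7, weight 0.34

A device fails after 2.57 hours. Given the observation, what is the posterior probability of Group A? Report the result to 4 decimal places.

P(component k | x) = π_k·f_k(x) / marginal(x), where marginal(x) = Σ_j π_j·f_j(x).
Component likelihoods at x = 2.57 hours:
  L_A = 0.6·e^(−0.6·2.57) = 0.6·e^(−1.5420) = 0.128372
  L_B = 1.7·e^(−1.7·2.57) = 1.7·e^(−4.3690) = 0.0215286
Prior × likelihood for each component:
  π_A·L_A = 0.66 × 0.128372 = 0.0847253
  π_B·L_B = 0.34 × 0.0215286 = 0.00731973
Evidence: 0.0847253 + 0.00731973 = 0.092045
P(Group A | the observation) = 0.0847253 / 0.092045 ≈ 0.9205

0.9205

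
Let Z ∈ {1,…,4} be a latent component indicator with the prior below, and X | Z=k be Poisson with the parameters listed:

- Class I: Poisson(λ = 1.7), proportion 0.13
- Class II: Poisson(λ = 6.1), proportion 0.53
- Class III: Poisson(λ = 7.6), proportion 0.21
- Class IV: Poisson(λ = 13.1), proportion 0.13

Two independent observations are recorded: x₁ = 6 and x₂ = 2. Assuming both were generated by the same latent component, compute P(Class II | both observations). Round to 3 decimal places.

0.852

Posterior ∝ prior × likelihood, so P(k | x) ∝ P(Z=k) f_k(x); normalise over all components.
Since both observations come from the same component, the likelihood for component k is f_k(x₁)·f_k(x₂).
  L_I = [0.00612436] × [0.263978] = 0.00161669
  L_II = [0.160491] × [0.0417286] = 0.00669705
  L_III = [0.13394] × [0.014453] = 0.00193584
  L_IV = [0.0143561] × [0.000175491] = 2.51937e-06
Multiply by the mixture weights:
  P(Z=I)·L_I = 0.13 × 0.00161669 = 0.00021017
  P(Z=II)·L_II = 0.53 × 0.00669705 = 0.00354944
  P(Z=III)·L_III = 0.21 × 0.00193584 = 0.000406527
  P(Z=IV)·L_IV = 0.13 × 2.51937e-06 = 3.27518e-07
Sum: 0.00021017 + 0.00354944 + 0.000406527 + 3.27518e-07 = 0.00416646
P(Class II | x) = 0.00354944 / 0.00416646 ≈ 0.852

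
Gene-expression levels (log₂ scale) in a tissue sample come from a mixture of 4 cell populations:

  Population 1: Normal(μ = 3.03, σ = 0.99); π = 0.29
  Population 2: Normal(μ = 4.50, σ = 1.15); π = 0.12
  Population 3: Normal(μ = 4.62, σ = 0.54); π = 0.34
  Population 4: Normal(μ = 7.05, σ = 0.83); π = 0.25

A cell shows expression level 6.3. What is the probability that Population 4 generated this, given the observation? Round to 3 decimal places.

By Bayes' theorem, P(k | x) = w_k f_k(x) / Σ_j w_j f_j(x).
Normal densities:
  L_1 = (1/(0.99·√(2π)))·exp(−(6.3−3.03)²/(2·0.99²)) = 0.402972·exp(-5.45500) = 0.00172265
  L_2 = (1/(1.15·√(2π)))·exp(−(6.3−4.50)²/(2·1.15²)) = 0.346906·exp(-1.22495) = 0.101911
  L_3 = (1/(0.54·√(2π)))·exp(−(6.3−4.62)²/(2·0.54²)) = 0.738782·exp(-4.83951) = 0.00584447
  L_4 = (1/(0.83·√(2π)))·exp(−(6.3−7.05)²/(2·0.83²)) = 0.480653·exp(-0.40826) = 0.319541
Weight by the priors:
  w_1·L_1 = 0.29 × 0.00172265 = 0.000499568
  w_2·L_2 = 0.12 × 0.101911 = 0.0122293
  w_3·L_3 = 0.34 × 0.00584447 = 0.00198712
  w_4·L_4 = 0.25 × 0.319541 = 0.0798853
Denominator: 0.000499568 + 0.0122293 + 0.00198712 + 0.0798853 = 0.0946014
P(Population 4 | the observation) = 0.0798853 / 0.0946014 ≈ 0.844

0.844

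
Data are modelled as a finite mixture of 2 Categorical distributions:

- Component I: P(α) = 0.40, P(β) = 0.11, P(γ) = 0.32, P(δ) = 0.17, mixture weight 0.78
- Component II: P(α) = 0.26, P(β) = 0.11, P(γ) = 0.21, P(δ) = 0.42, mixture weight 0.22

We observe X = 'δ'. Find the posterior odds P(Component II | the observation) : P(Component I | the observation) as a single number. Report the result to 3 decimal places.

0.697

Posterior odds = (P(Z=i) f_i(x)) / (P(Z=j) f_j(x)); the normalising sum cancels.
Evaluate each component's likelihood at the observed value:
  L_I = P(δ | comp) = 0.17
  L_II = P(δ | comp) = 0.42
0.0924 / 0.1326 ≈ 0.697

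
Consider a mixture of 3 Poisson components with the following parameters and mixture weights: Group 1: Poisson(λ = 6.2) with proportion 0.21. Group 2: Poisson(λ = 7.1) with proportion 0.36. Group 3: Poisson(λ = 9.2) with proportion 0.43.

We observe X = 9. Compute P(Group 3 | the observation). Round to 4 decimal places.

By Bayes' theorem, P(k | x) = π_k f_k(x) / Σ_j π_j f_j(x).
Component likelihoods at x = 9:
  L_1 = e^(−6.2)·6.2^9/9! = 0.0757071
  L_2 = e^(−7.1)·7.1^9/9! = 0.104249
  L_3 = e^(−9.2)·9.2^9/9! = 0.131467
Prior × likelihood for each component:
  π_1·L_1 = 0.21 × 0.0757071 = 0.0158985
  π_2·L_2 = 0.36 × 0.104249 = 0.0375296
  π_3·L_3 = 0.43 × 0.131467 = 0.056531
Normaliser: 0.0158985 + 0.0375296 + 0.056531 = 0.109959
Responsibility of Group 3: 0.056531 / 0.109959 ≈ 0.5141

0.5141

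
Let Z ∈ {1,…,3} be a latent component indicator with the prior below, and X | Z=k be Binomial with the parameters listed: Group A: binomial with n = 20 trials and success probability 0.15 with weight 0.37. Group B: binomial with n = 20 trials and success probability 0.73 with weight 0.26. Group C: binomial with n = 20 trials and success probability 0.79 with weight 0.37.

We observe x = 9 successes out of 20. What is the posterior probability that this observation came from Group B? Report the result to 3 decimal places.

0.684

By Bayes' theorem, P(k | x) = P(Z=k) f_k(x) / Σ_j P(Z=j) f_j(x).
Component likelihoods at x = 9 successes out of 20:
  p_A = 0.00108053
  p_B = 0.00549684
  p_C = 0.000705118
Unnormalised posteriors:
  P(Z=A)·p_A = 0.37 × 0.00108053 = 0.000399795
  P(Z=B)·p_B = 0.26 × 0.00549684 = 0.00142918
  P(Z=C)·p_C = 0.37 × 0.000705118 = 0.000260894
Normaliser: 0.000399795 + 0.00142918 + 0.000260894 = 0.00208987
P(Group B | 9 successes out of 20) = 0.00142918 / 0.00208987 ≈ 0.684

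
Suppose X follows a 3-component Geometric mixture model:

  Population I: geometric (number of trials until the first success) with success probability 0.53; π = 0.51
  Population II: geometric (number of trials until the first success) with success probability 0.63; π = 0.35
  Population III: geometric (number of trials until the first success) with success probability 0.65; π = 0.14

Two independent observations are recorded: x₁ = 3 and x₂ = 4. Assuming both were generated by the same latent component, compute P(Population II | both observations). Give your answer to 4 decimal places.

0.2113

P(component k | x) = w_k·f_k(x) / marginal(x), where marginal(x) = Σ_j w_j·f_j(x).
Since both observations come from the same component, the likelihood for component k is f_k(x₁)·f_k(x₂).
  L_I = [0.117077] × [0.0550262] = 0.0064423
  L_II = [0.086247] × [0.0319114] = 0.00275226
  L_III = [0.079625] × [0.0278687] = 0.00221905
Prior × likelihood for each component:
  w_I·L_I = 0.51 × 0.0064423 = 0.00328557
  w_II·L_II = 0.35 × 0.00275226 = 0.000963292
  w_III·L_III = 0.14 × 0.00221905 = 0.000310667
Denominator: 0.00328557 + 0.000963292 + 0.000310667 = 0.00455953
P(Population II | data) = 0.000963292 / 0.00455953 ≈ 0.2113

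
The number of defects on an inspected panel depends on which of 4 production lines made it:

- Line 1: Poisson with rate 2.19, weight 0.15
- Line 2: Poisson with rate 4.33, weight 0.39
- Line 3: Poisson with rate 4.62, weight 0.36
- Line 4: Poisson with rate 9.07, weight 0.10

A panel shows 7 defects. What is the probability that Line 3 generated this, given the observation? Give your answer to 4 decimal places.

0.4329

The responsibility of component k is P(Z=k) f_k(x) divided by Σ_j P(Z=j) f_j(x).
Poisson probabilities:
  L_1 = e^(−2.19)·2.19^7/7! = 0.00536504
  L_2 = e^(−4.33)·4.33^7/7! = 0.0745572
  L_3 = e^(−4.62)·4.62^7/7! = 0.0878259
  L_4 = e^(−9.07)·9.07^7/7! = 0.115284
Prior × likelihood for each component:
  P(Z=1)·L_1 = 0.15 × 0.00536504 = 0.000804757
  P(Z=2)·L_2 = 0.39 × 0.0745572 = 0.0290773
  P(Z=3)·L_3 = 0.36 × 0.0878259 = 0.0316173
  P(Z=4)·L_4 = 0.10 × 0.115284 = 0.0115284
Evidence: 0.000804757 + 0.0290773 + 0.0316173 + 0.0115284 = 0.0730278
Responsibility of Line 3: 0.0316173 / 0.0730278 ≈ 0.4329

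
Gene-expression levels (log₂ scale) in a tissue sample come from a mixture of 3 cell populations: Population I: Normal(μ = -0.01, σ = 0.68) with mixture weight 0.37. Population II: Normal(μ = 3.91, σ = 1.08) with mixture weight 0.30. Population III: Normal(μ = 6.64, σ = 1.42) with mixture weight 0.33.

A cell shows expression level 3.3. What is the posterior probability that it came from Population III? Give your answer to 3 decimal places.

P(component k | x) = π_k·f_k(x) / marginal(x), where marginal(x) = Σ_j π_j·f_j(x).
Normal densities:
  L_I = 4.20066e-06
  L_II = 0.314929
  L_III = 0.0176713
Multiply by the mixture weights:
  π_I·L_I = 0.37 × 4.20066e-06 = 1.55424e-06
  π_II·L_II = 0.30 × 0.314929 = 0.0944788
  π_III·L_III = 0.33 × 0.0176713 = 0.00583153
Evidence: 1.55424e-06 + 0.0944788 + 0.00583153 = 0.100312
Responsibility of Population III: 0.00583153 / 0.100312 ≈ 0.058

0.058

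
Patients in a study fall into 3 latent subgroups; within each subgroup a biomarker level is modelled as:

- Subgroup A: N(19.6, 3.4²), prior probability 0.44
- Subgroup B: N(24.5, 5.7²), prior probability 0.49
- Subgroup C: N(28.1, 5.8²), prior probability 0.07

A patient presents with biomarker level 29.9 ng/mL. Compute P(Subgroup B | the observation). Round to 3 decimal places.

Posterior ∝ prior × likelihood, so P(k | x) ∝ P(Z=k) f_k(x); normalise over all components.
Evaluate each component's likelihood at the observed value:
  f_A = (1/(3.4·√(2π)))·exp(−(29.9−19.6)²/(2·3.4²)) = 0.117336·exp(-4.58867) = 0.00119288
  f_B = (1/(5.7·√(2π)))·exp(−(29.9−24.5)²/(2·5.7²)) = 0.069990·exp(-0.44875) = 0.0446832
  f_C = (1/(5.8·√(2π)))·exp(−(29.9−28.1)²/(2·5.8²)) = 0.068783·exp(-0.04816) = 0.0655493
Prior × likelihood for each component:
  P(Z=A)·f_A = 0.44 × 0.00119288 = 0.000524869
  P(Z=B)·f_B = 0.49 × 0.0446832 = 0.0218948
  P(Z=C)·f_C = 0.07 × 0.0655493 = 0.00458845
Sum: 0.000524869 + 0.0218948 + 0.00458845 = 0.0270081
So the posterior for Subgroup B is 0.0218948 / 0.0270081 ≈ 0.811.

0.811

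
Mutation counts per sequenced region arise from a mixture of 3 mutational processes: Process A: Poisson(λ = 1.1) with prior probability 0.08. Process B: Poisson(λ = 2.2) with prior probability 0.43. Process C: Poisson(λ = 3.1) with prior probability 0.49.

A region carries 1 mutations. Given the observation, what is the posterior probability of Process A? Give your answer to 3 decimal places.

0.145

P(component k | x) = π_k·f_k(x) / marginal(x), where marginal(x) = Σ_j π_j·f_j(x).
Component likelihoods at x = 1 mutations:
  f_A = e^(−1.1)·1.1^1/1! = 0.366158
  f_B = e^(−2.2)·2.2^1/1! = 0.243767
  f_C = e^(−3.1)·3.1^1/1! = 0.139653
Multiply by the mixture weights:
  π_A·f_A = 0.08 × 0.366158 = 0.0292927
  π_B·f_B = 0.43 × 0.243767 = 0.10482
  π_C·f_C = 0.49 × 0.139653 = 0.0684297
Normaliser: 0.0292927 + 0.10482 + 0.0684297 = 0.202542
P(Process A | the observation) = 0.0292927 / 0.202542 ≈ 0.145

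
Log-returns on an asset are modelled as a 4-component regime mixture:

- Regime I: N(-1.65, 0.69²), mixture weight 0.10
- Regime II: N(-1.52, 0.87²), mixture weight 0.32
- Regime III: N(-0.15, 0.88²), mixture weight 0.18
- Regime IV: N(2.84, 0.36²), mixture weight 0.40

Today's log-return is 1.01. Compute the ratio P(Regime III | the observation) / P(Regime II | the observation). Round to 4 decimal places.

The posterior odds equal the prior odds times the likelihood ratio: (π_i/π_j)·(f_i(x)/f_j(x)).
Evaluate each component's likelihood at the observed value:
  L_I = 0.000342696
  L_II = 0.00668398
  L_III = 0.190157
  L_IV = 2.71308e-06
0.0342282 / 0.00213887 ≈ 16.0029

16.0029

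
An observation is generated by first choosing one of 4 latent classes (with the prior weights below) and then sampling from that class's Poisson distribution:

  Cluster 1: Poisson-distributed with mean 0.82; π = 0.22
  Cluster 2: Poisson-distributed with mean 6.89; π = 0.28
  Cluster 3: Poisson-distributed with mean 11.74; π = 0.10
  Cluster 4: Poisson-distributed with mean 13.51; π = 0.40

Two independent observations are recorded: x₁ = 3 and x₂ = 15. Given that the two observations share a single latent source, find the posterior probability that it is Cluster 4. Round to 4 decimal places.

0.2609

The responsibility of component k is P(Z=k) f_k(x) divided by Σ_j P(Z=j) f_j(x).
Since both observations come from the same component, the likelihood for component k is f_k(x₁)·f_k(x₂).
  f_1 = [0.0404733] × [1.71627e-14] = 6.94633e-16
  f_2 = [0.0554903] × [0.00291407] = 0.000161703
  f_3 = [0.002149] × [0.0675935] = 0.000145258
  f_4 = [0.000557823] × [0.0946264] = 5.27848e-05
Weight by the priors:
  P(Z=1)·f_1 = 0.22 × 6.94633e-16 = 1.52819e-16
  P(Z=2)·f_2 = 0.28 × 0.000161703 = 4.52767e-05
  P(Z=3)·f_3 = 0.10 × 0.000145258 = 1.45258e-05
  P(Z=4)·f_4 = 0.40 × 5.27848e-05 = 2.11139e-05
Normaliser: 1.52819e-16 + 4.52767e-05 + 1.45258e-05 + 2.11139e-05 = 8.09165e-05
P(Cluster 4 | x₁,x₂) = 2.11139e-05 / 8.09165e-05 ≈ 0.2609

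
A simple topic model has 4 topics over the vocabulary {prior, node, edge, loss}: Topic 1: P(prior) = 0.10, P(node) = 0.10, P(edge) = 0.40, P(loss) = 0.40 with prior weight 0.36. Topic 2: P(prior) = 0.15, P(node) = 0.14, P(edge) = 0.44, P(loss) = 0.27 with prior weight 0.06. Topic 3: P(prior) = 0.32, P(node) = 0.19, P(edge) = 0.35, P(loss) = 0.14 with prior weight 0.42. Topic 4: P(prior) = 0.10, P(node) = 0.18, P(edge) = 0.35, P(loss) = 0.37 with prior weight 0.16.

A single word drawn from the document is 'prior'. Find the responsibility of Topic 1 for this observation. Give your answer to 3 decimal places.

The responsibility of component k is P(Z=k) f_k(x) divided by Σ_j P(Z=j) f_j(x).
Evaluate each component's likelihood at the observed value:
  f_1 = 0.1
  f_2 = 0.15
  f_3 = 0.32
  f_4 = 0.1
Prior × likelihood for each component:
  P(Z=1)·f_1 = 0.36 × 0.1 = 0.036
  P(Z=2)·f_2 = 0.06 × 0.15 = 0.009
  P(Z=3)·f_3 = 0.42 × 0.32 = 0.1344
  P(Z=4)·f_4 = 0.16 × 0.1 = 0.016
Normaliser: 0.036 + 0.009 + 0.1344 + 0.016 = 0.1954
P(Topic 1 | data) = 0.036 / 0.1954 ≈ 0.184

0.184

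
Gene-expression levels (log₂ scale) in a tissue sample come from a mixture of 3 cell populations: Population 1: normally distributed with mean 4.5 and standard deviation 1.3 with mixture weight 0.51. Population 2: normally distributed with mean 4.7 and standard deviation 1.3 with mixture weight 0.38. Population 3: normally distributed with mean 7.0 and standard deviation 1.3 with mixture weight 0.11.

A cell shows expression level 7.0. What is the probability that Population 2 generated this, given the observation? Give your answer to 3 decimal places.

0.295

Posterior ∝ prior × likelihood, so P(k | x) ∝ P(Z=k) f_k(x); normalise over all components.
Evaluate each component's likelihood at the observed value:
  p_1 = (1/(1.3·√(2π)))·exp(−(7.0−4.5)²/(2·1.3²)) = 0.306879·exp(-1.84911) = 0.0482956
  p_2 = (1/(1.3·√(2π)))·exp(−(7.0−4.7)²/(2·1.3²)) = 0.306879·exp(-1.56509) = 0.064159
  p_3 = (1/(1.3·√(2π)))·exp(−(7.0−7.0)²/(2·1.3²)) = 0.306879·exp(-0.00000) = 0.306879
Unnormalised posteriors:
  P(Z=1)·p_1 = 0.51 × 0.0482956 = 0.0246307
  P(Z=2)·p_2 = 0.38 × 0.064159 = 0.0243804
  P(Z=3)·p_3 = 0.11 × 0.306879 = 0.0337567
Denominator: 0.0246307 + 0.0243804 + 0.0337567 = 0.0827678
P(Population 2 | the observation) ≈ 0.295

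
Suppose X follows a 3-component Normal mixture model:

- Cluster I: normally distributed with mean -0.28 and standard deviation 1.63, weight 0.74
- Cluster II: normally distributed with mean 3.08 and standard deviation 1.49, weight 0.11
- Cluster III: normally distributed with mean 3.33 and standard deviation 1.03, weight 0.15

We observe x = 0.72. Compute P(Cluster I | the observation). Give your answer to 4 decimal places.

By Bayes' theorem, P(k | x) = P(Z=k) f_k(x) / Σ_j P(Z=j) f_j(x).
Normal densities:
  L_I = (1/(1.63·√(2π)))·exp(−(0.72−-0.28)²/(2·1.63²)) = 0.244750·exp(-0.18819) = 0.202765
  L_II = (1/(1.49·√(2π)))·exp(−(0.72−3.08)²/(2·1.49²)) = 0.267746·exp(-1.25436) = 0.0763771
  L_III = (1/(1.03·√(2π)))·exp(−(0.72−3.33)²/(2·1.03²)) = 0.387323·exp(-3.21053) = 0.0156228
Unnormalised posteriors:
  P(Z=I)·L_I = 0.74 × 0.202765 = 0.150046
  P(Z=II)·L_II = 0.11 × 0.0763771 = 0.00840148
  P(Z=III)·L_III = 0.15 × 0.0156228 = 0.00234341
Evidence: 0.150046 + 0.00840148 + 0.00234341 = 0.160791
P(Cluster I | the observation) ≈ 0.9332

0.9332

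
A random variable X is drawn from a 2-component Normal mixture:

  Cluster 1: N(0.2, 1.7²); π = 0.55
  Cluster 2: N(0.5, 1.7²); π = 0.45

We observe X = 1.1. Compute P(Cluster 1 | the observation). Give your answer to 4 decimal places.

By Bayes' theorem, P(k | x) = P(Z=k) f_k(x) / Σ_j P(Z=j) f_j(x).
Evaluate each component's likelihood at the observed value:
  p_1 = 0.203986
  p_2 = 0.220502
Multiply by the mixture weights:
  P(Z=1)·p_1 = 0.55 × 0.203986 = 0.112192
  P(Z=2)·p_2 = 0.45 × 0.220502 = 0.0992257
Marginal: 0.112192 + 0.0992257 = 0.211418
P(Cluster 1 | the observation) = 0.112192 / 0.211418 ≈ 0.5307

0.5307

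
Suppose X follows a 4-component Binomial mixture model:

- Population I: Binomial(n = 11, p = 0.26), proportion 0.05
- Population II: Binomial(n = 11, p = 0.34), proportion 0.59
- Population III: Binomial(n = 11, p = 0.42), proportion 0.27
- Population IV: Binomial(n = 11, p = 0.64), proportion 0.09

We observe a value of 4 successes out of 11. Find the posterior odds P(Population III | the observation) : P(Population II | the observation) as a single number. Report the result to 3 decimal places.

The posterior odds equal the prior odds times the likelihood ratio: (P(Z=i)/P(Z=j))·(f_i(x)/f_j(x)).
Component likelihoods at x = 4 successes out of 11:
  f_I = C(11,4)·0.26^4·0.74^7 = 330·0.00456976·0.121513 = 0.183244
  f_II = C(11,4)·0.34^4·0.66^7 = 330·0.0133634·0.0545516 = 0.240568
  f_III = C(11,4)·0.42^4·0.58^7 = 330·0.031117·0.0220798 = 0.226729
  f_IV = C(11,4)·0.64^4·0.36^7 = 330·0.167772·0.000783642 = 0.0433862
Posterior odds = (P(Z=III)·f_III) / (P(Z=II)·f_II) = (0.27·0.226729) / (0.59·0.240568) = 0.0612168 / 0.141935 ≈ 0.431

0.431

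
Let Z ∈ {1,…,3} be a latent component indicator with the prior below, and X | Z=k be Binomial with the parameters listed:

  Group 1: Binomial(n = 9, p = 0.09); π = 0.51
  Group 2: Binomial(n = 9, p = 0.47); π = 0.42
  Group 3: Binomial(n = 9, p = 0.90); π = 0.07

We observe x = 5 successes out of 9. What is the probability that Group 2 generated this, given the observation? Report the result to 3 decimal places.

The responsibility of component k is w_k f_k(x) divided by Σ_j w_j f_j(x).
Evaluate each component's likelihood at the observed value:
  L_1 = C(9,5)·0.09^5·0.91^4 = 126·5.9049e-06·0.68575 = 0.00051021
  L_2 = C(9,5)·0.47^5·0.53^4 = 126·0.0229345·0.0789048 = 0.228015
  L_3 = C(9,5)·0.90^5·0.10^4 = 126·0.59049·0.0001 = 0.00744017
Weight by the priors:
  w_1·L_1 = 0.51 × 0.00051021 = 0.000260207
  w_2·L_2 = 0.42 × 0.228015 = 0.0957663
  w_3·L_3 = 0.07 × 0.00744017 = 0.000520812
Sum: 0.000260207 + 0.0957663 + 0.000520812 = 0.0965473
P(Group 2 | the observation) ≈ 0.992

0.992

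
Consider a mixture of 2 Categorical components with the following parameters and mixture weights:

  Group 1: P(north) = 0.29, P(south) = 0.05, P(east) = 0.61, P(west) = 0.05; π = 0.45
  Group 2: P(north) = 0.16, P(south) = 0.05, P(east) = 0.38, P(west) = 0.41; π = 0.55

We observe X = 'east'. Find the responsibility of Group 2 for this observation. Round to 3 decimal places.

By Bayes' theorem, P(k | x) = w_k f_k(x) / Σ_j w_j f_j(x).
Categorical probabilities:
  f_1 = P(east | comp) = 0.61
  f_2 = P(east | comp) = 0.38
Prior × likelihood for each component:
  w_1·f_1 = 0.45 × 0.61 = 0.2745
  w_2·f_2 = 0.55 × 0.38 = 0.209
Evidence: 0.2745 + 0.209 = 0.4835
P(Group 2 | data) = 0.209 / 0.4835 ≈ 0.432

0.432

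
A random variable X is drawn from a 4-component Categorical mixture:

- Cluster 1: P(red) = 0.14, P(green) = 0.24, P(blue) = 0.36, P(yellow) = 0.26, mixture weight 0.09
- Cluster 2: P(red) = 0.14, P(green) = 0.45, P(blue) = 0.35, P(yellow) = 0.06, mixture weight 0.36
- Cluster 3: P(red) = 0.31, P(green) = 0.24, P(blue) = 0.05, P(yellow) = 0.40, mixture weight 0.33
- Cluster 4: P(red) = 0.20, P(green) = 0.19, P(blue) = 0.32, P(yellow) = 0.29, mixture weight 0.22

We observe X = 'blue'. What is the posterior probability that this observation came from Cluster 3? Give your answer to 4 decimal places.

The responsibility of component k is P(Z=k) f_k(x) divided by Σ_j P(Z=j) f_j(x).
Evaluate each component's likelihood at the observed value:
  L_1 = P(blue | comp) = 0.36
  L_2 = P(blue | comp) = 0.35
  L_3 = P(blue | comp) = 0.05
  L_4 = P(blue | comp) = 0.32
Unnormalised posteriors:
  P(Z=1)·L_1 = 0.09 × 0.36 = 0.0324
  P(Z=2)·L_2 = 0.36 × 0.35 = 0.126
  P(Z=3)·L_3 = 0.33 × 0.05 = 0.0165
  P(Z=4)·L_4 = 0.22 × 0.32 = 0.0704
Evidence: 0.0324 + 0.126 + 0.0165 + 0.0704 = 0.2453
So the posterior for Cluster 3 is 0.0165 / 0.2453 ≈ 0.0673.

0.0673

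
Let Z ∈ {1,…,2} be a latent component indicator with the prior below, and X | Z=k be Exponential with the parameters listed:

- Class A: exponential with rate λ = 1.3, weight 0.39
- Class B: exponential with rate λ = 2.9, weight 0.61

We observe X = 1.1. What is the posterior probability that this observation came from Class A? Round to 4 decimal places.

0.6249

The responsibility of component k is π_k f_k(x) divided by Σ_j π_j f_j(x).
Exponential densities:
  p_A = 1.3·e^(−1.3·1.1) = 1.3·e^(−1.4300) = 0.311102
  p_B = 2.9·e^(−2.9·1.1) = 2.9·e^(−3.1900) = 0.119398
Prior × likelihood for each component:
  π_A·p_A = 0.39 × 0.311102 = 0.12133
  π_B·p_B = 0.61 × 0.119398 = 0.072833
Evidence: 0.12133 + 0.072833 = 0.194163
P(Class A | x) ≈ 0.6249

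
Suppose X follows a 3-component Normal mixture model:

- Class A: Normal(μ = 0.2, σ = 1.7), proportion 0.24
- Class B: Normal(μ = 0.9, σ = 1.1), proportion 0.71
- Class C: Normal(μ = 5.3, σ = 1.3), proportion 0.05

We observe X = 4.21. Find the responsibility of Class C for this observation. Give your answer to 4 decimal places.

0.6326

Posterior ∝ prior × likelihood, so P(k | x) ∝ w_k f_k(x); normalise over all components.
Component likelihoods at x = 4.21:
  p_A = (1/(1.7·√(2π)))·exp(−(4.21−0.2)²/(2·1.7²)) = 0.234672·exp(-2.78202) = 0.0145293
  p_B = (1/(1.1·√(2π)))·exp(−(4.21−0.9)²/(2·1.1²)) = 0.362675·exp(-4.52731) = 0.0039204
  p_C = (1/(1.3·√(2π)))·exp(−(4.21−5.3)²/(2·1.3²)) = 0.306879·exp(-0.35151) = 0.215928
Multiply by the mixture weights:
  w_A·p_A = 0.24 × 0.0145293 = 0.00348702
  w_B·p_B = 0.71 × 0.0039204 = 0.00278348
  w_C·p_C = 0.05 × 0.215928 = 0.0107964
Denominator: 0.00348702 + 0.00278348 + 0.0107964 = 0.0170669
So the posterior for Class C is 0.0107964 / 0.0170669 ≈ 0.6326.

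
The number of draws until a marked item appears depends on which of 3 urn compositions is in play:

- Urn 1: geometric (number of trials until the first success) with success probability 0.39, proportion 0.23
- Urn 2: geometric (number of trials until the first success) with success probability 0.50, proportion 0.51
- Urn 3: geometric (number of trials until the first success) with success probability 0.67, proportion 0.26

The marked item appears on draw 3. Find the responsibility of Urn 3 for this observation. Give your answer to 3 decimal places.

0.163

By Bayes' theorem, P(k | x) = w_k f_k(x) / Σ_j w_j f_j(x).
Geometric probabilities:
  f_1 = 0.39·(1−0.39)^2 = 0.39·0.3721 = 0.145119
  f_2 = 0.50·(1−0.50)^2 = 0.50·0.25 = 0.125
  f_3 = 0.67·(1−0.67)^2 = 0.67·0.1089 = 0.072963
Unnormalised posteriors:
  w_1·f_1 = 0.23 × 0.145119 = 0.0333774
  w_2·f_2 = 0.51 × 0.125 = 0.06375
  w_3·f_3 = 0.26 × 0.072963 = 0.0189704
Normaliser: 0.0333774 + 0.06375 + 0.0189704 = 0.116098
P(Urn 3 | the observation) = 0.0189704 / 0.116098 ≈ 0.163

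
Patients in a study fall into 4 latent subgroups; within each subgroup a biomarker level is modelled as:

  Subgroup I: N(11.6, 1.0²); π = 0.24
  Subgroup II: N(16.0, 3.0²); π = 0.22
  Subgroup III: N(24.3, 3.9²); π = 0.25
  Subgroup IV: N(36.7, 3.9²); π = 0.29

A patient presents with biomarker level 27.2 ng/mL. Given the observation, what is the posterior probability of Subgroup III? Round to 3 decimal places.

Posterior ∝ prior × likelihood, so P(k | x) ∝ w_k f_k(x); normalise over all components.
Normal densities:
  L_I = (1/(1.0·√(2π)))·exp(−(27.2−11.6)²/(2·1.0²)) = 0.398942·exp(-121.68000) = 5.70108e-54
  L_II = (1/(3.0·√(2π)))·exp(−(27.2−16.0)²/(2·3.0²)) = 0.132981·exp(-6.96889) = 0.000125095
  L_III = (1/(3.9·√(2π)))·exp(−(27.2−24.3)²/(2·3.9²)) = 0.102293·exp(-0.27646) = 0.0775853
  L_IV = (1/(3.9·√(2π)))·exp(−(27.2−36.7)²/(2·3.9²)) = 0.102293·exp(-2.96680) = 0.00526479
Prior × likelihood for each component:
  w_I·L_I = 0.24 × 5.70108e-54 = 1.36826e-54
  w_II·L_II = 0.22 × 0.000125095 = 2.75208e-05
  w_III·L_III = 0.25 × 0.0775853 = 0.0193963
  w_IV·L_IV = 0.29 × 0.00526479 = 0.00152679
Denominator: 1.36826e-54 + 2.75208e-05 + 0.0193963 + 0.00152679 = 0.0209506
Responsibility of Subgroup III: 0.0193963 / 0.0209506 ≈ 0.926

0.926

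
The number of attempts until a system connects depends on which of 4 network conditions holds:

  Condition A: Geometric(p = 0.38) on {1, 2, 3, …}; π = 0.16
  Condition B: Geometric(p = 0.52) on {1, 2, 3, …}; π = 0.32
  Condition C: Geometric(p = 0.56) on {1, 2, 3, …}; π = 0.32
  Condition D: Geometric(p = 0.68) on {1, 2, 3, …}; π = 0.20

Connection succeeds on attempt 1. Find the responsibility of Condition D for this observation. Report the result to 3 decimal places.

0.251

The responsibility of component k is w_k f_k(x) divided by Σ_j w_j f_j(x).
Component likelihoods at x = 1:
  f_A = 0.38·(1−0.38)^0 = 0.38·1 = 0.38
  f_B = 0.52·(1−0.52)^0 = 0.52·1 = 0.52
  f_C = 0.56·(1−0.56)^0 = 0.56·1 = 0.56
  f_D = 0.68·(1−0.68)^0 = 0.68·1 = 0.68
Multiply by the mixture weights:
  w_A·f_A = 0.16 × 0.38 = 0.0608
  w_B·f_B = 0.32 × 0.52 = 0.1664
  w_C·f_C = 0.32 × 0.56 = 0.1792
  w_D·f_D = 0.20 × 0.68 = 0.136
Evidence: 0.0608 + 0.1664 + 0.1792 + 0.136 = 0.5424
P(Condition D | data) = 0.136 / 0.5424 ≈ 0.251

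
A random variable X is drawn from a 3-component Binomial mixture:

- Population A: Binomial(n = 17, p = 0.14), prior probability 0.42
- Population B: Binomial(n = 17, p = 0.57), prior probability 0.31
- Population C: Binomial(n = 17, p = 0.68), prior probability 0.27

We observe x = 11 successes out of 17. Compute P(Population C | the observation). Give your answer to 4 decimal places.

By Bayes' theorem, P(k | x) = π_k f_k(x) / Σ_j π_j f_j(x).
Evaluate each component's likelihood at the observed value:
  p_A = C(17,11)·0.14^11·0.86^6 = 12376·4.04957e-10·0.404567 = 2.02759e-06
  p_B = C(17,11)·0.57^11·0.43^6 = 12376·0.00206359·0.00632136 = 0.161441
  p_C = C(17,11)·0.68^11·0.32^6 = 12376·0.0143747·0.00107374 = 0.19102
Unnormalised posteriors:
  π_A·p_A = 0.42 × 2.02759e-06 = 8.51586e-07
  π_B·p_B = 0.31 × 0.161441 = 0.0500468
  π_C·p_C = 0.27 × 0.19102 = 0.0515753
Marginal: 8.51586e-07 + 0.0500468 + 0.0515753 = 0.101623
Responsibility of Population C: 0.0515753 / 0.101623 ≈ 0.5075

0.5075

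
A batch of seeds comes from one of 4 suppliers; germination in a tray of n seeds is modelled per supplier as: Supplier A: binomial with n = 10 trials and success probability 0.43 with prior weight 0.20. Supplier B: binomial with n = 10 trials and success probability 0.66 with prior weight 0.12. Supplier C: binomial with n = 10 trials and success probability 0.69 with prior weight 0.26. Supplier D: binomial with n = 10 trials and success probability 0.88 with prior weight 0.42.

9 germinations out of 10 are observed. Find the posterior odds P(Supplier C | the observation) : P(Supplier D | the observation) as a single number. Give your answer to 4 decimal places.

0.1791

Since P(k|x) ∝ w_k f_k(x), the posterior odds are w_i f_i(x) / (w_j f_j(x)).
Component likelihoods at x = 9 germinations out of 10:
  L_A = 0.00286478
  L_B = 0.0807931
  L_C = 0.109901
  L_D = 0.379774
Posterior odds = (w_C·L_C) / (w_D·L_D) = (0.26·0.109901) / (0.42·0.379774) = 0.0285744 / 0.159505 ≈ 0.1791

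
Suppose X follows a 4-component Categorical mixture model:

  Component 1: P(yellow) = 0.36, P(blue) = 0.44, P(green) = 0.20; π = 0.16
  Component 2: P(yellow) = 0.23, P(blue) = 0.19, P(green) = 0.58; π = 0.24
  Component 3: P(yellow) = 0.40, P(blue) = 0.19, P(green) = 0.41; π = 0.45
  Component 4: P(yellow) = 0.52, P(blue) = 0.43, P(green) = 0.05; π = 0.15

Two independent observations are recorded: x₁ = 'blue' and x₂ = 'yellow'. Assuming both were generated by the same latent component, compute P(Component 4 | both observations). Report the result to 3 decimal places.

P(component k | x) = π_k·f_k(x) / marginal(x), where marginal(x) = Σ_j π_j·f_j(x).
Since both observations come from the same component, the likelihood for component k is f_k(x₁)·f_k(x₂).
  f_1 = [0.44] × [0.36] = 0.1584
  f_2 = [0.19] × [0.23] = 0.0437
  f_3 = [0.19] × [0.4] = 0.076
  f_4 = [0.43] × [0.52] = 0.2236
Multiply by the mixture weights:
  π_1·f_1 = 0.16 × 0.1584 = 0.025344
  π_2·f_2 = 0.24 × 0.0437 = 0.010488
  π_3·f_3 = 0.45 × 0.076 = 0.0342
  π_4·f_4 = 0.15 × 0.2236 = 0.03354
Normaliser: 0.025344 + 0.010488 + 0.0342 + 0.03354 = 0.103572
So the posterior for Component 4 is 0.03354 / 0.103572 ≈ 0.324.

0.324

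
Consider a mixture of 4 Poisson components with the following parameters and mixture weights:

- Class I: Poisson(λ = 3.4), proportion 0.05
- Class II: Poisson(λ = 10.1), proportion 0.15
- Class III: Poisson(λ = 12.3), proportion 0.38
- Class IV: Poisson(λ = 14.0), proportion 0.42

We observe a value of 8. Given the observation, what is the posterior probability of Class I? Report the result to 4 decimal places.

Posterior ∝ prior × likelihood, so P(k | x) ∝ π_k f_k(x); normalise over all components.
Component likelihoods at x = 8:
  L_I = 0.0147812
  L_II = 0.110326
  L_III = 0.0591423
  L_IV = 0.0304355
Multiply by the mixture weights:
  π_I·L_I = 0.05 × 0.0147812 = 0.00073906
  π_II·L_II = 0.15 × 0.110326 = 0.0165488
  π_III·L_III = 0.38 × 0.0591423 = 0.0224741
  π_IV·L_IV = 0.42 × 0.0304355 = 0.0127829
Normaliser: 0.00073906 + 0.0165488 + 0.0224741 + 0.0127829 = 0.0525449
Responsibility of Class I: 0.00073906 / 0.0525449 ≈ 0.0141

0.0141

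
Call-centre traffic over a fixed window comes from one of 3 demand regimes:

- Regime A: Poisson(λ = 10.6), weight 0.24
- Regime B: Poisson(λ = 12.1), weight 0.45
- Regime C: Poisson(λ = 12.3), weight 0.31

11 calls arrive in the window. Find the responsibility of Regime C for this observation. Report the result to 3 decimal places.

Posterior ∝ prior × likelihood, so P(k | x) ∝ π_k f_k(x); normalise over all components.
Component likelihoods at x = 11 calls:
  p_A = 0.118492
  p_B = 0.113376
  p_C = 0.111168
Multiply by the mixture weights:
  π_A·p_A = 0.24 × 0.118492 = 0.028438
  π_B·p_B = 0.45 × 0.113376 = 0.0510191
  π_C·p_C = 0.31 × 0.111168 = 0.034462
Evidence: 0.028438 + 0.0510191 + 0.034462 = 0.113919
P(Regime C | x) ≈ 0.303

0.303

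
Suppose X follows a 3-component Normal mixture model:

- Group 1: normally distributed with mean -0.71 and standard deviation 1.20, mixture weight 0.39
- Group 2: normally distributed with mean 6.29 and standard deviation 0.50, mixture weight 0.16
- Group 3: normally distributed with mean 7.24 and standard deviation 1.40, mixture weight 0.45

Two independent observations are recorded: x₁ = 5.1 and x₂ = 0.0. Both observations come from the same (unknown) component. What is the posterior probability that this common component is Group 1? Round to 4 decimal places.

0.9432

Posterior ∝ prior × likelihood, so P(k | x) ∝ w_k f_k(x); normalise over all components.
Since both observations come from the same component, the likelihood for component k is f_k(x₁)·f_k(x₂).
  p_1 = [(1/(1.20·√(2π)))·exp(−(5.1−-0.71)²/(2·1.20²)) = 0.332452·exp(-11.72087) = 2.70035e-06] × [0.279069] = 7.53586e-07
  p_2 = [(1/(0.50·√(2π)))·exp(−(5.1−6.29)²/(2·0.50²)) = 0.797885·exp(-2.83220) = 0.046982] × [3.44349e-35] = 1.61782e-36
  p_3 = [(1/(1.40·√(2π)))·exp(−(5.1−7.24)²/(2·1.40²)) = 0.284959·exp(-1.16827) = 0.0885953] × [4.44086e-07] = 3.9344e-08
Unnormalised posteriors:
  w_1·p_1 = 0.39 × 7.53586e-07 = 2.93898e-07
  w_2·p_2 = 0.16 × 1.61782e-36 = 2.58851e-37
  w_3·p_3 = 0.45 × 3.9344e-08 = 1.77048e-08
Sum: 2.93898e-07 + 2.58851e-37 + 1.77048e-08 = 3.11603e-07
P(Group 1 | x₁, x₂) ≈ 0.9432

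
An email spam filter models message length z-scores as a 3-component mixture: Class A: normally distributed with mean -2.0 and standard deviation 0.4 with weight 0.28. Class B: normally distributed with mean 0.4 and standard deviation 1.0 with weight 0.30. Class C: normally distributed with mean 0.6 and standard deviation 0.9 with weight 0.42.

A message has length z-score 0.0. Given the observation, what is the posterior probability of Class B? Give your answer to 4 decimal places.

The responsibility of component k is P(Z=k) f_k(x) divided by Σ_j P(Z=j) f_j(x).
Normal densities:
  f_A = (1/(0.4·√(2π)))·exp(−(0.0−-2.0)²/(2·0.4²)) = 0.997356·exp(-12.50000) = 3.7168e-06
  f_B = (1/(1.0·√(2π)))·exp(−(0.0−0.4)²/(2·1.0²)) = 0.398942·exp(-0.08000) = 0.36827
  f_C = (1/(0.9·√(2π)))·exp(−(0.0−0.6)²/(2·0.9²)) = 0.443269·exp(-0.22222) = 0.354942
Multiply by the mixture weights:
  P(Z=A)·f_A = 0.28 × 3.7168e-06 = 1.0407e-06
  P(Z=B)·f_B = 0.30 × 0.36827 = 0.110481
  P(Z=C)·f_C = 0.42 × 0.354942 = 0.149076
Normaliser: 1.0407e-06 + 0.110481 + 0.149076 = 0.259558
So the posterior for Class B is 0.110481 / 0.259558 ≈ 0.4257.

0.4257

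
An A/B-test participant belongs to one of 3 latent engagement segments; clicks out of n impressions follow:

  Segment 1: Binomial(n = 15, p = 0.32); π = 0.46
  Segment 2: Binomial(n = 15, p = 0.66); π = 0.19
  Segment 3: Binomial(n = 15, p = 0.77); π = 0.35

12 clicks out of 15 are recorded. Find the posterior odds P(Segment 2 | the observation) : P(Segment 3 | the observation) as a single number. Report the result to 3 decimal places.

Since P(k|x) ∝ P(Z=k) f_k(x), the posterior odds are P(Z=i) f_i(x) / (P(Z=j) f_j(x)).
Evaluate each component's likelihood at the observed value:
  p_1 = 0.000164945
  p_2 = 0.122173
  p_3 = 0.240483
Posterior odds = (P(Z=2)·p_2) / (P(Z=3)·p_3) = (0.19·0.122173) / (0.35·0.240483) = 0.0232129 / 0.0841689 ≈ 0.276

0.276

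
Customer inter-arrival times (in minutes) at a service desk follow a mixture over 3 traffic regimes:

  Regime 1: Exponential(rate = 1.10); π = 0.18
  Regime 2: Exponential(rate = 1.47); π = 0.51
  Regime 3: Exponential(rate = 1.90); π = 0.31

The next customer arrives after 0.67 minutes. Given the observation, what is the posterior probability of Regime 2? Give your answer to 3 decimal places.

The responsibility of component k is π_k f_k(x) divided by Σ_j π_j f_j(x).
Evaluate each component's likelihood at the observed value:
  f_1 = 1.10·e^(−1.10·0.67) = 1.10·e^(−0.7370) = 0.526402
  f_2 = 1.47·e^(−1.47·0.67) = 1.47·e^(−0.9849) = 0.549011
  f_3 = 1.90·e^(−1.90·0.67) = 1.90·e^(−1.2730) = 0.531982
Prior × likelihood for each component:
  π_1·f_1 = 0.18 × 0.526402 = 0.0947524
  π_2·f_2 = 0.51 × 0.549011 = 0.279995
  π_3·f_3 = 0.31 × 0.531982 = 0.164914
Denominator: 0.0947524 + 0.279995 + 0.164914 = 0.539662
So the posterior for Regime 2 is 0.279995 / 0.539662 ≈ 0.519.

0.519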